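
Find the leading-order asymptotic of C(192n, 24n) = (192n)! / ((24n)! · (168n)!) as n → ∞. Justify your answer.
C(192n, 24n) ~ (16777216/823543)^(24n) · sqrt(4/(7π·24n))

Write N = 24n. Apply Stirling to each factorial:
  (8N)! ~ sqrt(2π·8N) · (8N/e)^(8N),
  N! ~ sqrt(2π N) · (N/e)^N,
  (7N)! ~ sqrt(2π·7N) · (7N/e)^(7N).
The exponential factors combine to (8N)^(8N) / (N^N · (7N)^(7N)) = 8^(8N)/7^(7N) = (8^8/7^7)^N = (16777216/823543)^N.
The square-root prefactors combine to sqrt(2π·8N) / (sqrt(2π N)·sqrt(2π·7N)) = sqrt(8 / (2π·7·N)) = sqrt(4/(7π·24n)).
Substituting N = 24n: C(192n, 24n) ~ (16777216/823543)^(24n) · sqrt(4/(7π·24n)).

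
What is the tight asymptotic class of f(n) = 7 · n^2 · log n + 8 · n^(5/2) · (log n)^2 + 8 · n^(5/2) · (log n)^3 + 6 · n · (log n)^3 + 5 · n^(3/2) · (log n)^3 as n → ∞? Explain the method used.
f(n) ∈ Θ(n^(5/2) · (log n)^3)

Compare the terms by growth order. For large n, n^a · (log n)^b dominates n^a' · (log n)^b' iff a > a', or (a = a' and b > b'). Ranking the 5 terms shows the dominant one is 8 · n^(5/2) · (log n)^3. Hence f(n) ∈ Θ(n^(5/2) · (log n)^3).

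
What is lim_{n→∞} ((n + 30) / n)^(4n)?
lim = e^120

Rewrite as (1 + 30/n)^(4n). By the standard limit (1 + x/n)^n → e^x, we have (1 + 30/n)^n → e^30, and raising to the 4th power gives e^120.
More precisely, ln[(1 + 30/n)^(4n)] = 4n · ln(1 + 30/n) = 4n · (30/n + O(1/n^2)) = 120 + O(1/n) → 120.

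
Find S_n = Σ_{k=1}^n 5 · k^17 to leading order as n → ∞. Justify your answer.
S_n ~ 5 · n^18 / 18

By integral comparison (Euler-Maclaurin), Σ_{k=1}^n 5 · k^17 = 5 · ∫_0^n x^17 dx + O(n^17) = 5 · n^18/18 + O(n^17). (Equivalently, Faulhaber's formula gives the same leading term.)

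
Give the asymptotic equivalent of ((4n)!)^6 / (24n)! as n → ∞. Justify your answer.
((4n)!)^6/(24n)! ~ ((2π·4n)^(5/2) / sqrt(6)) · 6^(−6·4n)  →  0

Write N = 4n. Stirling: N! ~ sqrt(2π N)(N/e)^N and (6N)! ~ sqrt(2π·6N)·(6N/e)^(6N).
  (N!)^6/(6N)! ~ (2π N)^(6/2) (N/e)^(6N) / [sqrt(2π·6N) (6N/e)^(6N)]
     = (2π N)^(6/2) / sqrt(2π·6N) · (N/(6N))^(6N)
     = (2π N)^((6−1)/2) / sqrt(6) · 6^(−6N).
Since 6^6 > 1, the factor 6^(−6N) decays exponentially, so the ratio → 0. Substituting N = 4n gives the stated form.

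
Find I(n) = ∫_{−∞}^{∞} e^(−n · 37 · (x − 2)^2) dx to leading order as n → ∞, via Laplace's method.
I(n) = sqrt(π/(37n))

Here φ(x) = 37 · (x − 2)^2 has its unique minimum at x* = 2 with φ(x*) = 0 and φ''(x*) = 74. Laplace's method gives
  I(n) ~ e^(−n φ(x*)) · sqrt(2π / (n · φ''(x*))) = sqrt(2π / (74n)) = sqrt(π/(37n)).
This is exact: substituting u = (x − 2)·sqrt(37n) gives I(n) = (1/sqrt(37n)) ∫_{−∞}^{∞} e^(−u^2) du = sqrt(π/(37n)).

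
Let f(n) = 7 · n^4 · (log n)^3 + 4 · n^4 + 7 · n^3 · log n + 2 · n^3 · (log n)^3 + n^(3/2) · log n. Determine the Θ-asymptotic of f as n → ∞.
f(n) ∈ Θ(n^4 · (log n)^3)

Compare the terms by growth order. For large n, n^a · (log n)^b dominates n^a' · (log n)^b' iff a > a', or (a = a' and b > b'). Ranking the 5 terms shows the dominant one is 7 · n^4 · (log n)^3. Hence f(n) ∈ Θ(n^4 · (log n)^3).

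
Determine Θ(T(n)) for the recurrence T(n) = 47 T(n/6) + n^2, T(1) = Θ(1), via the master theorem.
T(n) = Θ(n^(log_6 47))

Master theorem: compare f(n) = n^2 to n^(log_6 47) where log_6 47 ≈ 2.149. Since 2 < log_6 47, we have f(n) = O(n^(log_6 47 − ε)) for some ε > 0 — Case 1. Hence T(n) = Θ(n^(log_6 47)).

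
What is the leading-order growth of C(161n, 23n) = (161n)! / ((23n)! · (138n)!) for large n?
C(161n, 23n) ~ (823543/46656)^(23n) · sqrt(7/(12π·23n))

Write N = 23n. Apply Stirling to each factorial:
  (7N)! ~ sqrt(2π·7N) · (7N/e)^(7N),
  N! ~ sqrt(2π N) · (N/e)^N,
  (6N)! ~ sqrt(2π·6N) · (6N/e)^(6N).
The exponential factors combine to (7N)^(7N) / (N^N · (6N)^(6N)) = 7^(7N)/6^(6N) = (7^7/6^6)^N = (823543/46656)^N.
The square-root prefactors combine to sqrt(2π·7N) / (sqrt(2π N)·sqrt(2π·6N)) = sqrt(7 / (2π·6·N)) = sqrt(7/(12π·23n)).
Substituting N = 23n: C(161n, 23n) ~ (823543/46656)^(23n) · sqrt(7/(12π·23n)).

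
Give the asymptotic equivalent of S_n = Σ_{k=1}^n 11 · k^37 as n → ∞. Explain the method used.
S_n ~ 11 · n^38 / 38

By integral comparison (Euler-Maclaurin), Σ_{k=1}^n 11 · k^37 = 11 · ∫_0^n x^37 dx + O(n^37) = 11 · n^38/38 + O(n^37). (Equivalently, Faulhaber's formula gives the same leading term.)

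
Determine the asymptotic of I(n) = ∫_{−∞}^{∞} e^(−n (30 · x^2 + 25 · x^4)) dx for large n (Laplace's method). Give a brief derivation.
I(n) ~ sqrt(π/(30n))

φ(x) = 30 · x^2 + 25 · x^4 has its unique global minimum at x* = 0 (since φ'(x) = 60x + 100x^3 = 0 only at x = 0 for real x with both coefficients positive, and φ → ∞ as |x| → ∞). At x* = 0, φ(0) = 0 and φ''(0) = 60. Laplace's method then gives
  I(n) ~ sqrt(2π / (n · φ''(0))) · e^(−n φ(0)) = sqrt(2π / (60n)) = sqrt(π/(30n)).
The 25 · x^4 term contributes only at subleading order (an O(1/n) relative correction).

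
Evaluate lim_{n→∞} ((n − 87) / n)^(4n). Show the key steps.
lim = e^(−348)

Rewrite as (1 − 87/n)^(4n). By the standard limit (1 + x/n)^n → e^x, we have (1 − 87/n)^n → e^(−87), and raising to the 4th power gives e^(−348).
More precisely, ln[(1 − 87/n)^(4n)] = 4n · ln(1 − 87/n) = 4n · (-87/n + O(1/n^2)) = -348 + O(1/n) → -348.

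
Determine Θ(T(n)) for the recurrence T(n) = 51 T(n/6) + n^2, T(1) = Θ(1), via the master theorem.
T(n) = Θ(n^(log_6 51))

Master theorem: compare f(n) = n^2 to n^(log_6 51) where log_6 51 ≈ 2.194. Since 2 < log_6 51, we have f(n) = O(n^(log_6 51 − ε)) for some ε > 0 — Case 1. Hence T(n) = Θ(n^(log_6 51)).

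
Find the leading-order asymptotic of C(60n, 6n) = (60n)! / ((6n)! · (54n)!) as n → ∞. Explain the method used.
C(60n, 6n) ~ (10000000000/387420489)^(6n) · sqrt(5/(9π·6n))

Write N = 6n. Apply Stirling to each factorial:
  (10N)! ~ sqrt(2π·10N) · (10N/e)^(10N),
  N! ~ sqrt(2π N) · (N/e)^N,
  (9N)! ~ sqrt(2π·9N) · (9N/e)^(9N).
The exponential factors combine to (10N)^(10N) / (N^N · (9N)^(9N)) = 10^(10N)/9^(9N) = (10^10/9^9)^N = (10000000000/387420489)^N.
The square-root prefactors combine to sqrt(2π·10N) / (sqrt(2π N)·sqrt(2π·9N)) = sqrt(10 / (2π·9·N)) = sqrt(5/(9π·6n)).
Substituting N = 6n: C(60n, 6n) ~ (10000000000/387420489)^(6n) · sqrt(5/(9π·6n)).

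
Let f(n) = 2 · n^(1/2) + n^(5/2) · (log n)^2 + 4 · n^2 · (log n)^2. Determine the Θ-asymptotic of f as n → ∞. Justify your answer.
f(n) ∈ Θ(n^(5/2) · (log n)^2)

Compare the terms by growth order. For large n, n^a · (log n)^b dominates n^a' · (log n)^b' iff a > a', or (a = a' and b > b'). Ranking the 3 terms shows the dominant one is n^(5/2) · (log n)^2. Hence f(n) ∈ Θ(n^(5/2) · (log n)^2).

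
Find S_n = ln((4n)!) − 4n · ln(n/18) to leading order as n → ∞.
S_n ~ 4n · (ln 72 − 1) + O(ln n)

Stirling: ln((4n)!) = 4n ln(4n) − 4n + O(ln n).
  S_n = 4n ln(4n) − 4n − 4n ln(n/18) + O(ln n)
      = 4n ln(4n) − 4n ln n + 4n ln 18 − 4n + O(ln n)
      = 4n ln 4 + 4n ln 18 − 4n + O(ln n)
      = 4n (ln 72 − 1) + O(ln n).
Numerically ln(72) − 1 ≈ 3.2767.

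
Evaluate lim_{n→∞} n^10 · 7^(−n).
lim = 0

Exponentials with base > 1 dominate every fixed polynomial: for any fixed c, n^c / 7^n → 0 as n → ∞ (e.g. by the ratio test, or by writing 7^n = e^(n ln 7) and noting e^(n ln 7) / n^c → ∞). Hence n^10 · 7^(−n) = n^10 / 7^n → 0.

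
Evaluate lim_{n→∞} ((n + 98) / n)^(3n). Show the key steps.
lim = e^294

Rewrite as (1 + 98/n)^(3n). By the standard limit (1 + x/n)^n → e^x, we have (1 + 98/n)^n → e^98, and raising to the 3rd power gives e^294.
More precisely, ln[(1 + 98/n)^(3n)] = 3n · ln(1 + 98/n) = 3n · (98/n + O(1/n^2)) = 294 + O(1/n) → 294.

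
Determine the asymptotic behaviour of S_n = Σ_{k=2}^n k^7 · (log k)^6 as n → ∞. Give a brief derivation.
S_n ~ n^8 · (log n)^6 / 8

By integral comparison, S_n = ∫_1^n x^7 · (log x)^6 dx + O(n^7 · (log n)^6). For the integral, the leading term of ∫_1^n x^7 (log x)^6 dx is n^8/8 · (log n)^6 (by repeated integration by parts; each step lowers the log-exponent and produces a relatively O(1/log n) correction). Hence S_n ~ n^8 · (log n)^6 / 8.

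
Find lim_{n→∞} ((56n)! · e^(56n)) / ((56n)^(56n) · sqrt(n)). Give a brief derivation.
lim = sqrt(2π·56)

Stirling: (56n)! ~ sqrt(2π·56n) · (56n/e)^(56n). Hence
  (56n)! · e^(56n) / (56n)^(56n) ~ sqrt(2π·56n).
Dividing by sqrt(n): sqrt(2π·56n) / sqrt(n) = sqrt(2π·56) · n^((1−1)/2), so the limit is sqrt(2π·56).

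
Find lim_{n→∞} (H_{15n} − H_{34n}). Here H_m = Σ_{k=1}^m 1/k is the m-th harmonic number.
lim = ln(15/34)

Euler-Maclaurin gives H_m = ln m + γ + 1/(2m) + O(1/m^2). The γ and O(1/m) terms cancel in the difference:
  H_{15n} − H_{34n} = ln(15n) − ln(34n) + O(1/n) = ln(15/34) + O(1/n).
Hence the limit is ln(15/34).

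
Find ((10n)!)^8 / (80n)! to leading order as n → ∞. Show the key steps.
((10n)!)^8/(80n)! ~ ((2π·10n)^(7/2) / sqrt(8)) · 8^(−8·10n)  →  0

Write N = 10n. Stirling: N! ~ sqrt(2π N)(N/e)^N and (8N)! ~ sqrt(2π·8N)·(8N/e)^(8N).
  (N!)^8/(8N)! ~ (2π N)^(8/2) (N/e)^(8N) / [sqrt(2π·8N) (8N/e)^(8N)]
     = (2π N)^(8/2) / sqrt(2π·8N) · (N/(8N))^(8N)
     = (2π N)^((8−1)/2) / sqrt(8) · 8^(−8N).
Since 8^8 > 1, the factor 8^(−8N) decays exponentially, so the ratio → 0. Substituting N = 10n gives the stated form.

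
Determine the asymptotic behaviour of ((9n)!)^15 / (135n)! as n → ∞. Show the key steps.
((9n)!)^15/(135n)! ~ ((2π·9n)^(14/2) / sqrt(15)) · 15^(−15·9n)  →  0

Write N = 9n. Stirling: N! ~ sqrt(2π N)(N/e)^N and (15N)! ~ sqrt(2π·15N)·(15N/e)^(15N).
  (N!)^15/(15N)! ~ (2π N)^(15/2) (N/e)^(15N) / [sqrt(2π·15N) (15N/e)^(15N)]
     = (2π N)^(15/2) / sqrt(2π·15N) · (N/(15N))^(15N)
     = (2π N)^((15−1)/2) / sqrt(15) · 15^(−15N).
Since 15^15 > 1, the factor 15^(−15N) decays exponentially, so the ratio → 0. Substituting N = 9n gives the stated form.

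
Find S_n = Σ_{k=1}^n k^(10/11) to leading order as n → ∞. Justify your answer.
S_n ~ (11/21) · n^(21/11)

Integral comparison: Σ_{k=1}^n k^(10/11) = ∫_0^n x^(10/11) dx + O(n^(10/11)). The integral is n^(1 + 10/11) / (1 + 10/11) = n^((10+11)/11) / ((10+11)/11) = (11/21) · n^(21/11).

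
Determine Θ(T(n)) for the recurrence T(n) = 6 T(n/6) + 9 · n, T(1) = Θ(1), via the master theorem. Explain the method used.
T(n) = Θ(n log n)

log_6 6 = 1, and f(n) = 9 · n = Θ(n^(log_6 6)). This is Case 2 of the master theorem: T(n) = Θ(f(n) · log n) = Θ(n log n).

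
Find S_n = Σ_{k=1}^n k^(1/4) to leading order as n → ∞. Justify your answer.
S_n ~ (4/5) · n^(5/4)

Integral comparison: Σ_{k=1}^n k^(1/4) = ∫_0^n x^(1/4) dx + O(n^(1/4)). The integral is n^(1 + 1/4) / (1 + 1/4) = n^((1+4)/4) / ((1+4)/4) = (4/5) · n^(5/4).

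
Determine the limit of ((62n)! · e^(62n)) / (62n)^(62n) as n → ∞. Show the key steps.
lim = ∞

Stirling: (62n)! ~ sqrt(2π·62n) · (62n/e)^(62n). Hence
  (62n)! · e^(62n) / (62n)^(62n) ~ sqrt(2π·62n) = sqrt(2π·62) · sqrt(n) → ∞.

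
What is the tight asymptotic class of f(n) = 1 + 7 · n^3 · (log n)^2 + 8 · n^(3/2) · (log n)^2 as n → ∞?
f(n) ∈ Θ(n^3 · (log n)^2)

Compare the terms by growth order. For large n, n^a · (log n)^b dominates n^a' · (log n)^b' iff a > a', or (a = a' and b > b'). Ranking the 3 terms shows the dominant one is 7 · n^3 · (log n)^2. Hence f(n) ∈ Θ(n^3 · (log n)^2).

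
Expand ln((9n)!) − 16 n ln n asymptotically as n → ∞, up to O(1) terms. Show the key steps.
ln((9n)!) − 16 n ln n = −7 n ln n + 9(ln 9 − 1) n + (1/2) ln(2π·9n) + O(1/n)

Stirling: ln((9n)!) = 9n ln(9n) − 9n + (1/2) ln(2π·9n) + O(1/n).
Expand 9n ln(9n) = 9n (ln n + ln 9) = 9n ln n + 9n ln 9.
Subtract 16n ln n: leading term is (9 − 16) n ln n = −7 n ln n. The next term is 9n ln 9 − 9n = 9(ln 9 − 1) n. Then the (1/2) ln(2π·9n) correction.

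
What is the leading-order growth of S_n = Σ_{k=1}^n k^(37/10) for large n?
S_n ~ (10/47) · n^(47/10)

Integral comparison: Σ_{k=1}^n k^(37/10) = ∫_0^n x^(37/10) dx + O(n^(37/10)). The integral is n^(1 + 37/10) / (1 + 37/10) = n^((37+10)/10) / ((37+10)/10) = (10/47) · n^(47/10).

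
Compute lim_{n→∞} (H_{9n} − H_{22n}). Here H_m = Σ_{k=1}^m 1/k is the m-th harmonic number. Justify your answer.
lim = ln(9/22)

Euler-Maclaurin gives H_m = ln m + γ + 1/(2m) + O(1/m^2). The γ and O(1/m) terms cancel in the difference:
  H_{9n} − H_{22n} = ln(9n) − ln(22n) + O(1/n) = ln(9/22) + O(1/n).
Hence the limit is ln(9/22).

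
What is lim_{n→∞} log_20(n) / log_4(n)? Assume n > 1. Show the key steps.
lim = ln(4) / ln(20) = log_20(4)

Change of base: log_20(n) = ln n / ln 20 and log_4(n) = ln n / ln 4. The ratio is (ln n / ln 20) · (ln 4 / ln n) = ln 4 / ln 20, a constant independent of n. So the limit is ln 4 / ln 20 = log_20(4).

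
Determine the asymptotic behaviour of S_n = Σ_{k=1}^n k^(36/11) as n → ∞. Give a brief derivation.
S_n ~ (11/47) · n^(47/11)

Integral comparison: Σ_{k=1}^n k^(36/11) = ∫_0^n x^(36/11) dx + O(n^(36/11)). The integral is n^(1 + 36/11) / (1 + 36/11) = n^((36+11)/11) / ((36+11)/11) = (11/47) · n^(47/11).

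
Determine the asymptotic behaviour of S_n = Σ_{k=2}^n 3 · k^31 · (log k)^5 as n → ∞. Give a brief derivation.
S_n ~ 3 · n^32 · (log n)^5 / 32

By integral comparison, S_n = ∫_1^n 3 · x^31 · (log x)^5 dx + O(n^31 · (log n)^5). For the integral, the leading term of ∫_1^n x^31 (log x)^5 dx is n^32/32 · (log n)^5 (by repeated integration by parts; each step lowers the log-exponent and produces a relatively O(1/log n) correction). Hence S_n ~ 3 · n^32 · (log n)^5 / 32.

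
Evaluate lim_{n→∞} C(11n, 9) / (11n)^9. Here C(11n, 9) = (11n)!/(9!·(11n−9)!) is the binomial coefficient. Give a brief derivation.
lim = 1/9! = 1/362880

With N = 11n → ∞: C(N, 9) / N^9 = [N(N−1)…(N−8)] / (9! · N^9) = (1/9!) · 1 · (1 − 1/(11n)) · … · (1 − 8/(11n)). Each factor → 1 as N → ∞, so the limit is 1/9! = 1/362880.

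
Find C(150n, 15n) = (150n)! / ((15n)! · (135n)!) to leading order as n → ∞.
C(150n, 15n) ~ (10000000000/387420489)^(15n) · sqrt(5/(9π·15n))

Write N = 15n. Apply Stirling to each factorial:
  (10N)! ~ sqrt(2π·10N) · (10N/e)^(10N),
  N! ~ sqrt(2π N) · (N/e)^N,
  (9N)! ~ sqrt(2π·9N) · (9N/e)^(9N).
The exponential factors combine to (10N)^(10N) / (N^N · (9N)^(9N)) = 10^(10N)/9^(9N) = (10^10/9^9)^N = (10000000000/387420489)^N.
The square-root prefactors combine to sqrt(2π·10N) / (sqrt(2π N)·sqrt(2π·9N)) = sqrt(10 / (2π·9·N)) = sqrt(5/(9π·15n)).
Substituting N = 15n: C(150n, 15n) ~ (10000000000/387420489)^(15n) · sqrt(5/(9π·15n)).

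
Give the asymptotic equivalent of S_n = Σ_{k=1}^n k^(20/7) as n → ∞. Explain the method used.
S_n ~ (7/27) · n^(27/7)

Integral comparison: Σ_{k=1}^n k^(20/7) = ∫_0^n x^(20/7) dx + O(n^(20/7)). The integral is n^(1 + 20/7) / (1 + 20/7) = n^((20+7)/7) / ((20+7)/7) = (7/27) · n^(27/7).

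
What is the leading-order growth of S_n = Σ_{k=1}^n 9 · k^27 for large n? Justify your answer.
S_n ~ 9 · n^28 / 28

By integral comparison (Euler-Maclaurin), Σ_{k=1}^n 9 · k^27 = 9 · ∫_0^n x^27 dx + O(n^27) = 9 · n^28/28 + O(n^27). (Equivalently, Faulhaber's formula gives the same leading term.)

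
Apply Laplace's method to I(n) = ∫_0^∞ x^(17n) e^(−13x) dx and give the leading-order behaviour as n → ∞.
I(n) ~ (sqrt(2π·17n) / 13) · (17n/(13e))^(17n)

Write the integrand as exp(17n ln x − 13x) and set f(x) = 17n ln x − 13x. Then f'(x) = 17n/x − 13 = 0 at x* = 17n/13, and f''(x*) = −17n/x*^2 = −13^2/(17n). Laplace's method (interior maximum) gives
  I(n) ~ e^(f(x*)) · sqrt(2π / |f''(x*)|)
        = exp(17n ln(17n/13) − 17n) · sqrt(2π · 17n / 13^2)
        = (17n/13)^(17n) e^(−17n) · sqrt(2π·17n) / 13
        = (sqrt(2π·17n) / 13) · (17n/(13e))^(17n).
This matches Γ(17n+1)/13^(17n+1) with Stirling applied to Γ.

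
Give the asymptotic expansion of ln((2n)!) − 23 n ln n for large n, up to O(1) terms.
ln((2n)!) − 23 n ln n = −21 n ln n + 2(ln 2 − 1) n + (1/2) ln(2π·2n) + O(1/n)

Stirling: ln((2n)!) = 2n ln(2n) − 2n + (1/2) ln(2π·2n) + O(1/n).
Expand 2n ln(2n) = 2n (ln n + ln 2) = 2n ln n + 2n ln 2.
Subtract 23n ln n: leading term is (2 − 23) n ln n = −21 n ln n. The next term is 2n ln 2 − 2n = 2(ln 2 − 1) n. Then the (1/2) ln(2π·2n) correction.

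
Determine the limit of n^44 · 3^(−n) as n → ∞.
lim = 0

Exponentials with base > 1 dominate every fixed polynomial: for any fixed c, n^c / 3^n → 0 as n → ∞ (e.g. by the ratio test, or by writing 3^n = e^(n ln 3) and noting e^(n ln 3) / n^c → ∞). Hence n^44 · 3^(−n) = n^44 / 3^n → 0.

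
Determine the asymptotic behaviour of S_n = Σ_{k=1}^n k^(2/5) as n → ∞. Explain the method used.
S_n ~ (5/7) · n^(7/5)

Integral comparison: Σ_{k=1}^n k^(2/5) = ∫_0^n x^(2/5) dx + O(n^(2/5)). The integral is n^(1 + 2/5) / (1 + 2/5) = n^((2+5)/5) / ((2+5)/5) = (5/7) · n^(7/5).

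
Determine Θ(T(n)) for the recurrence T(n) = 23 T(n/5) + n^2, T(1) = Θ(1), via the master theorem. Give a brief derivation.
T(n) = Θ(n^2)

log_5 23 ≈ 1.948. f(n) = n^2 dominates n^(log_5 23) since 2 > 1.948, and the regularity condition a·f(n/b) = 23·(n/5)^2 = (23/25)·n^2 ≤ c·f(n) holds with c = 23/25 ≈ 0.92 < 1. So this is Case 3: T(n) = Θ(f(n)) = Θ(n^2).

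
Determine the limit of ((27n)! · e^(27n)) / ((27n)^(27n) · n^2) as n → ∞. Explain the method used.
lim = 0

Stirling: (27n)! ~ sqrt(2π·27n) · (27n/e)^(27n). Hence
  (27n)! · e^(27n) / (27n)^(27n) ~ sqrt(2π·27n).
Dividing by n^2: sqrt(2π·27n) / n^2 = sqrt(2π·27) · n^((1−4)/2), so the expression behaves like sqrt(2π·27) · n^((1−4)/2) → 0.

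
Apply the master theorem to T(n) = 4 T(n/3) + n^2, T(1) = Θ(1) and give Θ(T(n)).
T(n) = Θ(n^2)

log_3 4 ≈ 1.262. f(n) = n^2 dominates n^(log_3 4) since 2 > 1.262, and the regularity condition a·f(n/b) = 4·(n/3)^2 = (4/9)·n^2 ≤ c·f(n) holds with c = 4/9 ≈ 0.444 < 1. So this is Case 3: T(n) = Θ(f(n)) = Θ(n^2).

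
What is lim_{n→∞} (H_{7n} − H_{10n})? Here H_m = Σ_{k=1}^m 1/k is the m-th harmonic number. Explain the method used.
lim = ln(7/10)

Euler-Maclaurin gives H_m = ln m + γ + 1/(2m) + O(1/m^2). The γ and O(1/m) terms cancel in the difference:
  H_{7n} − H_{10n} = ln(7n) − ln(10n) + O(1/n) = ln(7/10) + O(1/n).
Hence the limit is ln(7/10).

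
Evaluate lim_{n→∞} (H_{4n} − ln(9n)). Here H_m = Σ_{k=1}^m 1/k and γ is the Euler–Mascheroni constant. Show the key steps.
lim = ln(4/9) + γ

By Euler-Maclaurin, H_m = ln m + γ + O(1/m). So
  H_{4n} − ln(9n) = ln(4n) + γ − ln(9n) + O(1/n)
                       = ln(4/9) + γ + O(1/n).
Hence the limit is ln(4/9) + γ.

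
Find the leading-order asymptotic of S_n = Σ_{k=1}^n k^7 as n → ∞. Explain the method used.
S_n ~ n^8 / 8

By integral comparison (Euler-Maclaurin), Σ_{k=1}^n k^7 = ∫_0^n x^7 dx + O(n^7) = n^8/8 + O(n^7). (Equivalently, Faulhaber's formula gives the same leading term.)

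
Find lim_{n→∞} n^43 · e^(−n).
lim = 0

Exponentials with base > 1 dominate every fixed polynomial: for any fixed c, n^c / e^n → 0 as n → ∞ (e.g. by the ratio test, or since e^n grows faster than any power of n). Hence n^43 · e^(−n) = n^43 / e^n → 0.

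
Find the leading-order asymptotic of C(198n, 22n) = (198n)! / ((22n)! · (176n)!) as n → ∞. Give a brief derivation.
C(198n, 22n) ~ (387420489/16777216)^(22n) · sqrt(9/(16π·22n))

Write N = 22n. Apply Stirling to each factorial:
  (9N)! ~ sqrt(2π·9N) · (9N/e)^(9N),
  N! ~ sqrt(2π N) · (N/e)^N,
  (8N)! ~ sqrt(2π·8N) · (8N/e)^(8N).
The exponential factors combine to (9N)^(9N) / (N^N · (8N)^(8N)) = 9^(9N)/8^(8N) = (9^9/8^8)^N = (387420489/16777216)^N.
The square-root prefactors combine to sqrt(2π·9N) / (sqrt(2π N)·sqrt(2π·8N)) = sqrt(9 / (2π·8·N)) = sqrt(9/(16π·22n)).
Substituting N = 22n: C(198n, 22n) ~ (387420489/16777216)^(22n) · sqrt(9/(16π·22n)).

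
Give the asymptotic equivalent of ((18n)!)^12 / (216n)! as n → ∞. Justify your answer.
((18n)!)^12/(216n)! ~ ((2π·18n)^(11/2) / sqrt(12)) · 12^(−12·18n)  →  0

Write N = 18n. Stirling: N! ~ sqrt(2π N)(N/e)^N and (12N)! ~ sqrt(2π·12N)·(12N/e)^(12N).
  (N!)^12/(12N)! ~ (2π N)^(12/2) (N/e)^(12N) / [sqrt(2π·12N) (12N/e)^(12N)]
     = (2π N)^(12/2) / sqrt(2π·12N) · (N/(12N))^(12N)
     = (2π N)^((12−1)/2) / sqrt(12) · 12^(−12N).
Since 12^12 > 1, the factor 12^(−12N) decays exponentially, so the ratio → 0. Substituting N = 18n gives the stated form.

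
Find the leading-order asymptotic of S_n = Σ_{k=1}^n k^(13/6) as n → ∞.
S_n ~ (6/19) · n^(19/6)

Integral comparison: Σ_{k=1}^n k^(13/6) = ∫_0^n x^(13/6) dx + O(n^(13/6)). The integral is n^(1 + 13/6) / (1 + 13/6) = n^((13+6)/6) / ((13+6)/6) = (6/19) · n^(19/6).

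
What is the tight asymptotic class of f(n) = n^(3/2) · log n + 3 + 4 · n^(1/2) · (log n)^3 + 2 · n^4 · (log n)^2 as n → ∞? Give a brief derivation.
f(n) ∈ Θ(n^4 · (log n)^2)

Compare the terms by growth order. For large n, n^a · (log n)^b dominates n^a' · (log n)^b' iff a > a', or (a = a' and b > b'). Ranking the 4 terms shows the dominant one is 2 · n^4 · (log n)^2. Hence f(n) ∈ Θ(n^4 · (log n)^2).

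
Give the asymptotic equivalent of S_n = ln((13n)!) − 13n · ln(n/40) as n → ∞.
S_n ~ 13n · (ln 520 − 1) + O(ln n)

Stirling: ln((13n)!) = 13n ln(13n) − 13n + O(ln n).
  S_n = 13n ln(13n) − 13n − 13n ln(n/40) + O(ln n)
      = 13n ln(13n) − 13n ln n + 13n ln 40 − 13n + O(ln n)
      = 13n ln 13 + 13n ln 40 − 13n + O(ln n)
      = 13n (ln 520 − 1) + O(ln n).
Numerically ln(520) − 1 ≈ 5.2538.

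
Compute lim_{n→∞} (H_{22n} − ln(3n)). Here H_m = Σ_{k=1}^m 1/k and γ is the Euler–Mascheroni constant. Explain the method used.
lim = ln(22/3) + γ

By Euler-Maclaurin, H_m = ln m + γ + O(1/m). So
  H_{22n} − ln(3n) = ln(22n) + γ − ln(3n) + O(1/n)
                       = ln(22/3) + γ + O(1/n).
Hence the limit is ln(22/3) + γ.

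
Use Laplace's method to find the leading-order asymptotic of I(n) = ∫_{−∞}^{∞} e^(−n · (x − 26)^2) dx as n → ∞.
I(n) = sqrt(π/n)

Here φ(x) = (x − 26)^2 has its unique minimum at x* = 26 with φ(x*) = 0 and φ''(x*) = 2. Laplace's method gives
  I(n) ~ e^(−n φ(x*)) · sqrt(2π / (n · φ''(x*))) = sqrt(2π / (2n)) = sqrt(π/n).
This is exact: substituting u = (x − 26)·sqrt(n) gives I(n) = (1/sqrt(n)) ∫_{−∞}^{∞} e^(−u^2) du = sqrt(π/n).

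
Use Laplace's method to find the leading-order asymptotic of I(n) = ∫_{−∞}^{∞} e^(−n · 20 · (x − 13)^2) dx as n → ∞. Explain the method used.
I(n) = sqrt(π/(20n))

Here φ(x) = 20 · (x − 13)^2 has its unique minimum at x* = 13 with φ(x*) = 0 and φ''(x*) = 40. Laplace's method gives
  I(n) ~ e^(−n φ(x*)) · sqrt(2π / (n · φ''(x*))) = sqrt(2π / (40n)) = sqrt(π/(20n)).
This is exact: substituting u = (x − 13)·sqrt(20n) gives I(n) = (1/sqrt(20n)) ∫_{−∞}^{∞} e^(−u^2) du = sqrt(π/(20n)).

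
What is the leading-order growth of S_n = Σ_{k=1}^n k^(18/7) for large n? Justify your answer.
S_n ~ (7/25) · n^(25/7)

Integral comparison: Σ_{k=1}^n k^(18/7) = ∫_0^n x^(18/7) dx + O(n^(18/7)). The integral is n^(1 + 18/7) / (1 + 18/7) = n^((18+7)/7) / ((18+7)/7) = (7/25) · n^(25/7).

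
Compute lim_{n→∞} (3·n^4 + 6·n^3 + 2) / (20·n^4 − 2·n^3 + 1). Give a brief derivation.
lim = 3/20

For large n the leading n^4 terms dominate both numerator and denominator. Dividing top and bottom by n^4, every other term tends to 0, leaving 3/20.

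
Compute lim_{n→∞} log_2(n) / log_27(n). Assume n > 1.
lim = ln(27) / ln(2) = log_2(27)

Change of base: log_2(n) = ln n / ln 2 and log_27(n) = ln n / ln 27. The ratio is (ln n / ln 2) · (ln 27 / ln n) = ln 27 / ln 2, a constant independent of n. So the limit is ln 27 / ln 2 = log_2(27).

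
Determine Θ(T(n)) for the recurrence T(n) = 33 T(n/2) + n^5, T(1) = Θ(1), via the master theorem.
T(n) = Θ(n^(log_2 33))

Master theorem: compare f(n) = n^5 to n^(log_2 33) where log_2 33 ≈ 5.044. Since 5 < log_2 33, we have f(n) = O(n^(log_2 33 − ε)) for some ε > 0 — Case 1. Hence T(n) = Θ(n^(log_2 33)).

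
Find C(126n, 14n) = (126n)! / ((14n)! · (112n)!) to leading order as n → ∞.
C(126n, 14n) ~ (387420489/16777216)^(14n) · sqrt(9/(16π·14n))

Write N = 14n. Apply Stirling to each factorial:
  (9N)! ~ sqrt(2π·9N) · (9N/e)^(9N),
  N! ~ sqrt(2π N) · (N/e)^N,
  (8N)! ~ sqrt(2π·8N) · (8N/e)^(8N).
The exponential factors combine to (9N)^(9N) / (N^N · (8N)^(8N)) = 9^(9N)/8^(8N) = (9^9/8^8)^N = (387420489/16777216)^N.
The square-root prefactors combine to sqrt(2π·9N) / (sqrt(2π N)·sqrt(2π·8N)) = sqrt(9 / (2π·8·N)) = sqrt(9/(16π·14n)).
Substituting N = 14n: C(126n, 14n) ~ (387420489/16777216)^(14n) · sqrt(9/(16π·14n)).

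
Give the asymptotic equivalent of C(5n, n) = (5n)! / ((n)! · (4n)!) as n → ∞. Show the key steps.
C(5n, n) ~ (3125/256)^(n) · sqrt(5/(8π·n))

Write N = n. Apply Stirling to each factorial:
  (5N)! ~ sqrt(2π·5N) · (5N/e)^(5N),
  N! ~ sqrt(2π N) · (N/e)^N,
  (4N)! ~ sqrt(2π·4N) · (4N/e)^(4N).
The exponential factors combine to (5N)^(5N) / (N^N · (4N)^(4N)) = 5^(5N)/4^(4N) = (5^5/4^4)^N = (3125/256)^N.
The square-root prefactors combine to sqrt(2π·5N) / (sqrt(2π N)·sqrt(2π·4N)) = sqrt(5 / (2π·4·N)) = sqrt(5/(8π·n)).
Substituting N = n: C(5n, n) ~ (3125/256)^(n) · sqrt(5/(8π·n)).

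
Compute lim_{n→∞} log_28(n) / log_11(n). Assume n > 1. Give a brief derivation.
lim = ln(11) / ln(28) = log_28(11)

Change of base: log_28(n) = ln n / ln 28 and log_11(n) = ln n / ln 11. The ratio is (ln n / ln 28) · (ln 11 / ln n) = ln 11 / ln 28, a constant independent of n. So the limit is ln 11 / ln 28 = log_28(11).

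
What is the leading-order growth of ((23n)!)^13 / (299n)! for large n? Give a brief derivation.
((23n)!)^13/(299n)! ~ ((2π·23n)^(12/2) / sqrt(13)) · 13^(−13·23n)  →  0

Write N = 23n. Stirling: N! ~ sqrt(2π N)(N/e)^N and (13N)! ~ sqrt(2π·13N)·(13N/e)^(13N).
  (N!)^13/(13N)! ~ (2π N)^(13/2) (N/e)^(13N) / [sqrt(2π·13N) (13N/e)^(13N)]
     = (2π N)^(13/2) / sqrt(2π·13N) · (N/(13N))^(13N)
     = (2π N)^((13−1)/2) / sqrt(13) · 13^(−13N).
Since 13^13 > 1, the factor 13^(−13N) decays exponentially, so the ratio → 0. Substituting N = 23n gives the stated form.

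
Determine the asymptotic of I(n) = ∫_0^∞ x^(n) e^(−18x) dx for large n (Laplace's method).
I(n) ~ (sqrt(2π·n) / 18) · (n/(18e))^(n)

Write the integrand as exp(n ln x − 18x) and set f(x) = n ln x − 18x. Then f'(x) = n/x − 18 = 0 at x* = n/18, and f''(x*) = −n/x*^2 = −18^2/(n). Laplace's method (interior maximum) gives
  I(n) ~ e^(f(x*)) · sqrt(2π / |f''(x*)|)
        = exp(n ln(n/18) − n) · sqrt(2π · n / 18^2)
        = (n/18)^(n) e^(−n) · sqrt(2π·n) / 18
        = (sqrt(2π·n) / 18) · (n/(18e))^(n).
This matches Γ(n+1)/18^(n+1) with Stirling applied to Γ.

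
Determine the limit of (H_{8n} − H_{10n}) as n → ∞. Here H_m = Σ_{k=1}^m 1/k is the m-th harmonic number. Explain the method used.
lim = ln(8/10) = ln(4/5)

Euler-Maclaurin gives H_m = ln m + γ + 1/(2m) + O(1/m^2). The γ and O(1/m) terms cancel in the difference:
  H_{8n} − H_{10n} = ln(8n) − ln(10n) + O(1/n) = ln(8/10) + O(1/n).
Hence the limit is ln(8/10) = ln(4/5).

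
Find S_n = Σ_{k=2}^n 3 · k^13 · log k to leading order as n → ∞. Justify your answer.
S_n ~ 3 · n^14 log n / 14 − 3 · n^14 / 196

By integral comparison, S_n = ∫_1^n 3 · x^13 · log x dx + O(n^13 · log n). For the integral, ∫ x^13 log x dx = n^14 log n / 14 − n^14/196 (integration by parts). Hence S_n ~ 3 · n^14 log n / 14 − 3 · n^14 / 196.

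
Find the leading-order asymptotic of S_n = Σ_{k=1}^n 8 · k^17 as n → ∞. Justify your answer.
S_n ~ 4 · n^18 / 9

By integral comparison (Euler-Maclaurin), Σ_{k=1}^n 8 · k^17 = 8 · ∫_0^n x^17 dx + O(n^17) = 8 · n^18/18 = 4 · n^18 / 9 + O(n^17). (Equivalently, Faulhaber's formula gives the same leading term.)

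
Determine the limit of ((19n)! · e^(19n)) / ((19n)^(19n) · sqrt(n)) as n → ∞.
lim = sqrt(2π·19)

Stirling: (19n)! ~ sqrt(2π·19n) · (19n/e)^(19n). Hence
  (19n)! · e^(19n) / (19n)^(19n) ~ sqrt(2π·19n).
Dividing by sqrt(n): sqrt(2π·19n) / sqrt(n) = sqrt(2π·19) · n^((1−1)/2), so the limit is sqrt(2π·19).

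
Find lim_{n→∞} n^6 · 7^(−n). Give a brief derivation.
lim = 0

Exponentials with base > 1 dominate every fixed polynomial: for any fixed c, n^c / 7^n → 0 as n → ∞ (e.g. by the ratio test, or by writing 7^n = e^(n ln 7) and noting e^(n ln 7) / n^c → ∞). Hence n^6 · 7^(−n) = n^6 / 7^n → 0.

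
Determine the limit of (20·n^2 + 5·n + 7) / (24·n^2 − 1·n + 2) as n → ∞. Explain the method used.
lim = 20/24 = 5/6

For large n the leading n^2 terms dominate both numerator and denominator. Dividing top and bottom by n^2, every other term tends to 0, leaving 20/24 = 5/6.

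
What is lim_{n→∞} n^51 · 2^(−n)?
lim = 0

Exponentials with base > 1 dominate every fixed polynomial: for any fixed c, n^c / 2^n → 0 as n → ∞ (e.g. by the ratio test, or by writing 2^n = e^(n ln 2) and noting e^(n ln 2) / n^c → ∞). Hence n^51 · 2^(−n) = n^51 / 2^n → 0.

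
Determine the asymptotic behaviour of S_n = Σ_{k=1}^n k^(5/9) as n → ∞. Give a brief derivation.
S_n ~ (9/14) · n^(14/9)

Integral comparison: Σ_{k=1}^n k^(5/9) = ∫_0^n x^(5/9) dx + O(n^(5/9)). The integral is n^(1 + 5/9) / (1 + 5/9) = n^((5+9)/9) / ((5+9)/9) = (9/14) · n^(14/9).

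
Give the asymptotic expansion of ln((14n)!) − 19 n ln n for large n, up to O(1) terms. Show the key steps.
ln((14n)!) − 19 n ln n = −5 n ln n + 14(ln 14 − 1) n + (1/2) ln(2π·14n) + O(1/n)

Stirling: ln((14n)!) = 14n ln(14n) − 14n + (1/2) ln(2π·14n) + O(1/n).
Expand 14n ln(14n) = 14n (ln n + ln 14) = 14n ln n + 14n ln 14.
Subtract 19n ln n: leading term is (14 − 19) n ln n = −5 n ln n. The next term is 14n ln 14 − 14n = 14(ln 14 − 1) n. Then the (1/2) ln(2π·14n) correction.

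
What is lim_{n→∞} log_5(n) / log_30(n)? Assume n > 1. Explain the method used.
lim = ln(30) / ln(5) = log_5(30)

Change of base: log_5(n) = ln n / ln 5 and log_30(n) = ln n / ln 30. The ratio is (ln n / ln 5) · (ln 30 / ln n) = ln 30 / ln 5, a constant independent of n. So the limit is ln 30 / ln 5 = log_5(30).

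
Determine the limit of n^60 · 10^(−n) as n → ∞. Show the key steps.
lim = 0

Exponentials with base > 1 dominate every fixed polynomial: for any fixed c, n^c / 10^n → 0 as n → ∞ (e.g. by the ratio test, or by writing 10^n = e^(n ln 10) and noting e^(n ln 10) / n^c → ∞). Hence n^60 · 10^(−n) = n^60 / 10^n → 0.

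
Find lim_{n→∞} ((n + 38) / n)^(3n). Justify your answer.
lim = e^114

Rewrite as (1 + 38/n)^(3n). By the standard limit (1 + x/n)^n → e^x, we have (1 + 38/n)^n → e^38, and raising to the 3rd power gives e^114.
More precisely, ln[(1 + 38/n)^(3n)] = 3n · ln(1 + 38/n) = 3n · (38/n + O(1/n^2)) = 114 + O(1/n) → 114.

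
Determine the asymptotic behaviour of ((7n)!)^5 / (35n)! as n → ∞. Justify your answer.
((7n)!)^5/(35n)! ~ ((2π·7n)^(4/2) / sqrt(5)) · 5^(−5·7n)  →  0

Write N = 7n. Stirling: N! ~ sqrt(2π N)(N/e)^N and (5N)! ~ sqrt(2π·5N)·(5N/e)^(5N).
  (N!)^5/(5N)! ~ (2π N)^(5/2) (N/e)^(5N) / [sqrt(2π·5N) (5N/e)^(5N)]
     = (2π N)^(5/2) / sqrt(2π·5N) · (N/(5N))^(5N)
     = (2π N)^((5−1)/2) / sqrt(5) · 5^(−5N).
Since 5^5 > 1, the factor 5^(−5N) decays exponentially, so the ratio → 0. Substituting N = 7n gives the stated form.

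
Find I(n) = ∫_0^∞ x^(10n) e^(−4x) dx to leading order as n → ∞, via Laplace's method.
I(n) ~ (sqrt(2π·10n) / 4) · (10n/(4e))^(10n)

Write the integrand as exp(10n ln x − 4x) and set f(x) = 10n ln x − 4x. Then f'(x) = 10n/x − 4 = 0 at x* = 10n/4, and f''(x*) = −10n/x*^2 = −4^2/(10n). Laplace's method (interior maximum) gives
  I(n) ~ e^(f(x*)) · sqrt(2π / |f''(x*)|)
        = exp(10n ln(10n/4) − 10n) · sqrt(2π · 10n / 4^2)
        = (10n/4)^(10n) e^(−10n) · sqrt(2π·10n) / 4
        = (sqrt(2π·10n) / 4) · (10n/(4e))^(10n).
This matches Γ(10n+1)/4^(10n+1) with Stirling applied to Γ.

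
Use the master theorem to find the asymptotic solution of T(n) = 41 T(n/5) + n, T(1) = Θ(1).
T(n) = Θ(n^(log_5 41))

Master theorem: compare f(n) = n to n^(log_5 41) where log_5 41 ≈ 2.307. Since 1 < log_5 41, we have f(n) = O(n^(log_5 41 − ε)) for some ε > 0 — Case 1. Hence T(n) = Θ(n^(log_5 41)).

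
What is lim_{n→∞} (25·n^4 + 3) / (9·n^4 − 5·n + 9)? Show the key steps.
lim = 25/9

For large n the leading n^4 terms dominate both numerator and denominator. Dividing top and bottom by n^4, every other term tends to 0, leaving 25/9.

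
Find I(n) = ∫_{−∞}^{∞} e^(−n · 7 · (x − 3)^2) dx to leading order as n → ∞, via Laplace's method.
I(n) = sqrt(π/(7n))

Here φ(x) = 7 · (x − 3)^2 has its unique minimum at x* = 3 with φ(x*) = 0 and φ''(x*) = 14. Laplace's method gives
  I(n) ~ e^(−n φ(x*)) · sqrt(2π / (n · φ''(x*))) = sqrt(2π / (14n)) = sqrt(π/(7n)).
This is exact: substituting u = (x − 3)·sqrt(7n) gives I(n) = (1/sqrt(7n)) ∫_{−∞}^{∞} e^(−u^2) du = sqrt(π/(7n)).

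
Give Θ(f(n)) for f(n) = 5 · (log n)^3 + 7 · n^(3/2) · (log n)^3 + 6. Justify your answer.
f(n) ∈ Θ(n^(3/2) · (log n)^3)

Compare the terms by growth order. For large n, n^a · (log n)^b dominates n^a' · (log n)^b' iff a > a', or (a = a' and b > b'). Ranking the 3 terms shows the dominant one is 7 · n^(3/2) · (log n)^3. Hence f(n) ∈ Θ(n^(3/2) · (log n)^3).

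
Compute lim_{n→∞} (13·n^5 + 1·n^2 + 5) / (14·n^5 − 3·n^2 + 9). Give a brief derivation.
lim = 13/14

For large n the leading n^5 terms dominate both numerator and denominator. Dividing top and bottom by n^5, every other term tends to 0, leaving 13/14.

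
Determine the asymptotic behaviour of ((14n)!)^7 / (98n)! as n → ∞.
((14n)!)^7/(98n)! ~ ((2π·14n)^(6/2) / sqrt(7)) · 7^(−7·14n)  →  0

Write N = 14n. Stirling: N! ~ sqrt(2π N)(N/e)^N and (7N)! ~ sqrt(2π·7N)·(7N/e)^(7N).
  (N!)^7/(7N)! ~ (2π N)^(7/2) (N/e)^(7N) / [sqrt(2π·7N) (7N/e)^(7N)]
     = (2π N)^(7/2) / sqrt(2π·7N) · (N/(7N))^(7N)
     = (2π N)^((7−1)/2) / sqrt(7) · 7^(−7N).
Since 7^7 > 1, the factor 7^(−7N) decays exponentially, so the ratio → 0. Substituting N = 14n gives the stated form.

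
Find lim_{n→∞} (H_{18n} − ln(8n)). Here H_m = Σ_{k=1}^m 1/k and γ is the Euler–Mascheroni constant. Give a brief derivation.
lim = ln(9/4) + γ

By Euler-Maclaurin, H_m = ln m + γ + O(1/m). So
  H_{18n} − ln(8n) = ln(18n) + γ − ln(8n) + O(1/n)
                       = ln(18/8) + γ + O(1/n).
Hence the limit is ln(18/8) + γ (= ln(9/4)).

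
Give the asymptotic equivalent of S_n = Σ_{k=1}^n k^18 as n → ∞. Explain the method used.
S_n ~ n^19 / 19

By integral comparison (Euler-Maclaurin), Σ_{k=1}^n k^18 = ∫_0^n x^18 dx + O(n^18) = n^19/19 + O(n^18). (Equivalently, Faulhaber's formula gives the same leading term.)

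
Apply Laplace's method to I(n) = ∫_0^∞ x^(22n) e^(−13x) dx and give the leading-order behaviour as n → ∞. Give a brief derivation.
I(n) ~ (sqrt(2π·22n) / 13) · (22n/(13e))^(22n)

Write the integrand as exp(22n ln x − 13x) and set f(x) = 22n ln x − 13x. Then f'(x) = 22n/x − 13 = 0 at x* = 22n/13, and f''(x*) = −22n/x*^2 = −13^2/(22n). Laplace's method (interior maximum) gives
  I(n) ~ e^(f(x*)) · sqrt(2π / |f''(x*)|)
        = exp(22n ln(22n/13) − 22n) · sqrt(2π · 22n / 13^2)
        = (22n/13)^(22n) e^(−22n) · sqrt(2π·22n) / 13
        = (sqrt(2π·22n) / 13) · (22n/(13e))^(22n).
This matches Γ(22n+1)/13^(22n+1) with Stirling applied to Γ.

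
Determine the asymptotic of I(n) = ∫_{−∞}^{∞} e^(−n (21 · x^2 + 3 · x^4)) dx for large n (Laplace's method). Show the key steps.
I(n) ~ sqrt(π/(21n))

φ(x) = 21 · x^2 + 3 · x^4 has its unique global minimum at x* = 0 (since φ'(x) = 42x + 12x^3 = 0 only at x = 0 for real x with both coefficients positive, and φ → ∞ as |x| → ∞). At x* = 0, φ(0) = 0 and φ''(0) = 42. Laplace's method then gives
  I(n) ~ sqrt(2π / (n · φ''(0))) · e^(−n φ(0)) = sqrt(2π / (42n)) = sqrt(π/(21n)).
The 3 · x^4 term contributes only at subleading order (an O(1/n) relative correction).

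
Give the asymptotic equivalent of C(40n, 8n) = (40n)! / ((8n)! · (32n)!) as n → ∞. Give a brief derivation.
C(40n, 8n) ~ (3125/256)^(8n) · sqrt(5/(8π·8n))

Write N = 8n. Apply Stirling to each factorial:
  (5N)! ~ sqrt(2π·5N) · (5N/e)^(5N),
  N! ~ sqrt(2π N) · (N/e)^N,
  (4N)! ~ sqrt(2π·4N) · (4N/e)^(4N).
The exponential factors combine to (5N)^(5N) / (N^N · (4N)^(4N)) = 5^(5N)/4^(4N) = (5^5/4^4)^N = (3125/256)^N.
The square-root prefactors combine to sqrt(2π·5N) / (sqrt(2π N)·sqrt(2π·4N)) = sqrt(5 / (2π·4·N)) = sqrt(5/(8π·8n)).
Substituting N = 8n: C(40n, 8n) ~ (3125/256)^(8n) · sqrt(5/(8π·8n)).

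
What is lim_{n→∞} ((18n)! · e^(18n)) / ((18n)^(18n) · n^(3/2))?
lim = 0

Stirling: (18n)! ~ sqrt(2π·18n) · (18n/e)^(18n). Hence
  (18n)! · e^(18n) / (18n)^(18n) ~ sqrt(2π·18n).
Dividing by n^(3/2): sqrt(2π·18n) / n^(3/2) = sqrt(2π·18) · n^((1−3)/2), so the expression behaves like sqrt(2π·18) · n^((1−3)/2) → 0.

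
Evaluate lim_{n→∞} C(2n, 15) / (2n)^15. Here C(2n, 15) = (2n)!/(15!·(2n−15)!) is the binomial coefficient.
lim = 1/15! = 1/1307674368000

With N = 2n → ∞: C(N, 15) / N^15 = [N(N−1)…(N−14)] / (15! · N^15) = (1/15!) · 1 · (1 − 1/(2n)) · … · (1 − 14/(2n)). Each factor → 1 as N → ∞, so the limit is 1/15! = 1/1307674368000.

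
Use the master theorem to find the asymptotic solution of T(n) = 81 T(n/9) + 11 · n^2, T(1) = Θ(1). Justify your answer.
T(n) = Θ(n^2 log n)

log_9 81 = 2, and f(n) = 11 · n^2 = Θ(n^(log_9 81)). This is Case 2 of the master theorem: T(n) = Θ(f(n) · log n) = Θ(n^2 log n).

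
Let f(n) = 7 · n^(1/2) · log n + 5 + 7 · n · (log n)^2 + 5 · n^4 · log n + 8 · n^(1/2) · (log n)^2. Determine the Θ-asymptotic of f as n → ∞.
f(n) ∈ Θ(n^4 · log n)

Compare the terms by growth order. For large n, n^a · (log n)^b dominates n^a' · (log n)^b' iff a > a', or (a = a' and b > b'). Ranking the 5 terms shows the dominant one is 5 · n^4 · log n. Hence f(n) ∈ Θ(n^4 · log n).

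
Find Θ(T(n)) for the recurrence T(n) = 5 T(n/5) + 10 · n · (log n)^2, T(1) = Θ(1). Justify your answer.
T(n) = Θ(n · (log n)^3)

Here log_5 5 = 1 and f(n) = 10 · n · (log n)^2 = Θ(n^(log_5 5) · (log n)^2). This is the extended Case 2 of the master theorem (f matches the critical exponent up to log factors), giving T(n) = Θ(n^(log_5 5) · (log n)^(2+1)) = Θ(n · (log n)^3).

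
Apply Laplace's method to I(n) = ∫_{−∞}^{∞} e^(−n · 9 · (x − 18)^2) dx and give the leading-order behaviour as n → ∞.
I(n) = sqrt(π/(9n))

Here φ(x) = 9 · (x − 18)^2 has its unique minimum at x* = 18 with φ(x*) = 0 and φ''(x*) = 18. Laplace's method gives
  I(n) ~ e^(−n φ(x*)) · sqrt(2π / (n · φ''(x*))) = sqrt(2π / (18n)) = sqrt(π/(9n)).
This is exact: substituting u = (x − 18)·sqrt(9n) gives I(n) = (1/sqrt(9n)) ∫_{−∞}^{∞} e^(−u^2) du = sqrt(π/(9n)).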